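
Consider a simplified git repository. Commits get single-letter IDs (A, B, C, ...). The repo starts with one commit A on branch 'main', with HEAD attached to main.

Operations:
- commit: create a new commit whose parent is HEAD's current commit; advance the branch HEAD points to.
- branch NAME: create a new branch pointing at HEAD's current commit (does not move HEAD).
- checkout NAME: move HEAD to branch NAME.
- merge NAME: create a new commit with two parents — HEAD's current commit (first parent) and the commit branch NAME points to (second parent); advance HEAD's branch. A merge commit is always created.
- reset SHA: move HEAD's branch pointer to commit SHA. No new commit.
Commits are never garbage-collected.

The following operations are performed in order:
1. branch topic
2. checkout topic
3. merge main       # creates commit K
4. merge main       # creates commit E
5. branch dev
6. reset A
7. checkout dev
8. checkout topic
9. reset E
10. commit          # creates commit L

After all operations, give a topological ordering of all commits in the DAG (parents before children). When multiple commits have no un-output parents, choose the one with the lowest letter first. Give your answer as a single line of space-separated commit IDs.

Answer: A K E L

Derivation:
After op 1 (branch): HEAD=main@A [main=A topic=A]
After op 2 (checkout): HEAD=topic@A [main=A topic=A]
After op 3 (merge): HEAD=topic@K [main=A topic=K]
After op 4 (merge): HEAD=topic@E [main=A topic=E]
After op 5 (branch): HEAD=topic@E [dev=E main=A topic=E]
After op 6 (reset): HEAD=topic@A [dev=E main=A topic=A]
After op 7 (checkout): HEAD=dev@E [dev=E main=A topic=A]
After op 8 (checkout): HEAD=topic@A [dev=E main=A topic=A]
After op 9 (reset): HEAD=topic@E [dev=E main=A topic=E]
After op 10 (commit): HEAD=topic@L [dev=E main=A topic=L]
commit A: parents=[]
commit E: parents=['K', 'A']
commit K: parents=['A', 'A']
commit L: parents=['E']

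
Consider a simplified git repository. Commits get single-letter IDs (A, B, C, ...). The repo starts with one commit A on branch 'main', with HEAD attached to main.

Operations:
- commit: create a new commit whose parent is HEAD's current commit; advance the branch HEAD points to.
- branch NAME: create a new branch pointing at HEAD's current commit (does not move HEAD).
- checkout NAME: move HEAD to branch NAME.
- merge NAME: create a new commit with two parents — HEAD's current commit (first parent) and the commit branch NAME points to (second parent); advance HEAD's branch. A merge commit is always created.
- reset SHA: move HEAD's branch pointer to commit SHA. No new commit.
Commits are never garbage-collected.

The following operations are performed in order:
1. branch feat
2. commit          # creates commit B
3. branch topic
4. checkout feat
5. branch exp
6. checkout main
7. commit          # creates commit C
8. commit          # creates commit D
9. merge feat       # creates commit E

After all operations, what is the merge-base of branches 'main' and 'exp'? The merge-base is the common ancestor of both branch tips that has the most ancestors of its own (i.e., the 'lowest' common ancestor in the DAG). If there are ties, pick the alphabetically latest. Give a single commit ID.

After op 1 (branch): HEAD=main@A [feat=A main=A]
After op 2 (commit): HEAD=main@B [feat=A main=B]
After op 3 (branch): HEAD=main@B [feat=A main=B topic=B]
After op 4 (checkout): HEAD=feat@A [feat=A main=B topic=B]
After op 5 (branch): HEAD=feat@A [exp=A feat=A main=B topic=B]
After op 6 (checkout): HEAD=main@B [exp=A feat=A main=B topic=B]
After op 7 (commit): HEAD=main@C [exp=A feat=A main=C topic=B]
After op 8 (commit): HEAD=main@D [exp=A feat=A main=D topic=B]
After op 9 (merge): HEAD=main@E [exp=A feat=A main=E topic=B]
ancestors(main=E): ['A', 'B', 'C', 'D', 'E']
ancestors(exp=A): ['A']
common: ['A']

Answer: A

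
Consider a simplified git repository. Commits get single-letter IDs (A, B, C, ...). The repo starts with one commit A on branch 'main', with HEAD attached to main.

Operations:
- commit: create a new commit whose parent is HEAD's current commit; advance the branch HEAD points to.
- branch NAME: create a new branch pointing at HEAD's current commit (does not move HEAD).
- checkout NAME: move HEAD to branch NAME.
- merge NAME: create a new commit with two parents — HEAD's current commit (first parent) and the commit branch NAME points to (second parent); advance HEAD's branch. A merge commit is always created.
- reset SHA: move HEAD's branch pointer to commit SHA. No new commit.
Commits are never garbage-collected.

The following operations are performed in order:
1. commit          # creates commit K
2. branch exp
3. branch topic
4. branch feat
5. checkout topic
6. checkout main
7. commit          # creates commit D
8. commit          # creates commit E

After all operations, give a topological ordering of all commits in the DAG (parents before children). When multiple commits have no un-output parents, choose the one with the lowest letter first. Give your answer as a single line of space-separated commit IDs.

Answer: A K D E

Derivation:
After op 1 (commit): HEAD=main@K [main=K]
After op 2 (branch): HEAD=main@K [exp=K main=K]
After op 3 (branch): HEAD=main@K [exp=K main=K topic=K]
After op 4 (branch): HEAD=main@K [exp=K feat=K main=K topic=K]
After op 5 (checkout): HEAD=topic@K [exp=K feat=K main=K topic=K]
After op 6 (checkout): HEAD=main@K [exp=K feat=K main=K topic=K]
After op 7 (commit): HEAD=main@D [exp=K feat=K main=D topic=K]
After op 8 (commit): HEAD=main@E [exp=K feat=K main=E topic=K]
commit A: parents=[]
commit D: parents=['K']
commit E: parents=['D']
commit K: parents=['A']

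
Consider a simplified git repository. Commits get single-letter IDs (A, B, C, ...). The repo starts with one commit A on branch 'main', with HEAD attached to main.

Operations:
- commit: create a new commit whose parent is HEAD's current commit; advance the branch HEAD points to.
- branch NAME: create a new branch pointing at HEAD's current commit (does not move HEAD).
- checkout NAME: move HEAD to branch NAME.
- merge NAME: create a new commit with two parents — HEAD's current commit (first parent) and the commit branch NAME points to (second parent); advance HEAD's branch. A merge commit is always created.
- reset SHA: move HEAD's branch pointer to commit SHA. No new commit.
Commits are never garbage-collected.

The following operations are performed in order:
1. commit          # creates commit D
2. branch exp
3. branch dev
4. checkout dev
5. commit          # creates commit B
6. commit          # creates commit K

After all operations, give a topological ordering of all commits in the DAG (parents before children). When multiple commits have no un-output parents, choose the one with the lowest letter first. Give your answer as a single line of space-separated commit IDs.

After op 1 (commit): HEAD=main@D [main=D]
After op 2 (branch): HEAD=main@D [exp=D main=D]
After op 3 (branch): HEAD=main@D [dev=D exp=D main=D]
After op 4 (checkout): HEAD=dev@D [dev=D exp=D main=D]
After op 5 (commit): HEAD=dev@B [dev=B exp=D main=D]
After op 6 (commit): HEAD=dev@K [dev=K exp=D main=D]
commit A: parents=[]
commit B: parents=['D']
commit D: parents=['A']
commit K: parents=['B']

Answer: A D B K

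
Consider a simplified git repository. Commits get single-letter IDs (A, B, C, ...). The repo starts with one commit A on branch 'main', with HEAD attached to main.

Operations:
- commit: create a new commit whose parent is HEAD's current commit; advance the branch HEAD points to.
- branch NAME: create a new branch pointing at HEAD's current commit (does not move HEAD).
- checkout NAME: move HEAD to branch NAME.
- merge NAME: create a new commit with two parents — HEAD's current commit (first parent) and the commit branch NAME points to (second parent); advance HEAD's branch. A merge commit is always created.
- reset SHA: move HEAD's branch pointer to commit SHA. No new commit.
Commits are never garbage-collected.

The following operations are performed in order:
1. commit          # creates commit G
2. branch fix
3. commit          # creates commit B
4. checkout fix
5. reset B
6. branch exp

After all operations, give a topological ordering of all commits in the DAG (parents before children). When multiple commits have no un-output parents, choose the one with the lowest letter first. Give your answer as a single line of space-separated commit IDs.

Answer: A G B

Derivation:
After op 1 (commit): HEAD=main@G [main=G]
After op 2 (branch): HEAD=main@G [fix=G main=G]
After op 3 (commit): HEAD=main@B [fix=G main=B]
After op 4 (checkout): HEAD=fix@G [fix=G main=B]
After op 5 (reset): HEAD=fix@B [fix=B main=B]
After op 6 (branch): HEAD=fix@B [exp=B fix=B main=B]
commit A: parents=[]
commit B: parents=['G']
commit G: parents=['A']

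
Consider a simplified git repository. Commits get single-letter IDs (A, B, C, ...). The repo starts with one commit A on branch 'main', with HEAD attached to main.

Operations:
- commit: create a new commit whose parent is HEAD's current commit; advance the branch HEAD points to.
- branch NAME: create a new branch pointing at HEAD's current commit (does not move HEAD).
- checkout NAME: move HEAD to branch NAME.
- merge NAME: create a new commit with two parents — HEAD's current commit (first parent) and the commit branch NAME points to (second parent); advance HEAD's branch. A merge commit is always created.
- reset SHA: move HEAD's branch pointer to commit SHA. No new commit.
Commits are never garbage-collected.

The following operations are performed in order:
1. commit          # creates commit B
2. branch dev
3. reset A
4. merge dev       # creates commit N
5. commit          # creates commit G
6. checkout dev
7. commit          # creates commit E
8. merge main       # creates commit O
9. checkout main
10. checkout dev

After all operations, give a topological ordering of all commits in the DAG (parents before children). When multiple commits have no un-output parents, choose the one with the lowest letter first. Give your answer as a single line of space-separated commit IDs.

After op 1 (commit): HEAD=main@B [main=B]
After op 2 (branch): HEAD=main@B [dev=B main=B]
After op 3 (reset): HEAD=main@A [dev=B main=A]
After op 4 (merge): HEAD=main@N [dev=B main=N]
After op 5 (commit): HEAD=main@G [dev=B main=G]
After op 6 (checkout): HEAD=dev@B [dev=B main=G]
After op 7 (commit): HEAD=dev@E [dev=E main=G]
After op 8 (merge): HEAD=dev@O [dev=O main=G]
After op 9 (checkout): HEAD=main@G [dev=O main=G]
After op 10 (checkout): HEAD=dev@O [dev=O main=G]
commit A: parents=[]
commit B: parents=['A']
commit E: parents=['B']
commit G: parents=['N']
commit N: parents=['A', 'B']
commit O: parents=['E', 'G']

Answer: A B E N G O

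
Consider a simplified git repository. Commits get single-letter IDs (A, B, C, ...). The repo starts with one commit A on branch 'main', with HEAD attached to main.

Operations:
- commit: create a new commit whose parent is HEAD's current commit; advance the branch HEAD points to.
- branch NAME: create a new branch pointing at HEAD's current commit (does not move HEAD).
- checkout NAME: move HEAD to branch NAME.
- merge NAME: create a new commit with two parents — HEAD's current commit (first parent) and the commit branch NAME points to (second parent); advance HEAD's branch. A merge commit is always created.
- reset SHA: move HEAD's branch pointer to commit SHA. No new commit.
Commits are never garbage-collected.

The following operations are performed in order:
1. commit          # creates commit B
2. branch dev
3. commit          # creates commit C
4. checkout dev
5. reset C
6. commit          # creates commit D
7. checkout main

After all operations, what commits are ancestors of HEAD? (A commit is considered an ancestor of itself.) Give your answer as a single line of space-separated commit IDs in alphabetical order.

After op 1 (commit): HEAD=main@B [main=B]
After op 2 (branch): HEAD=main@B [dev=B main=B]
After op 3 (commit): HEAD=main@C [dev=B main=C]
After op 4 (checkout): HEAD=dev@B [dev=B main=C]
After op 5 (reset): HEAD=dev@C [dev=C main=C]
After op 6 (commit): HEAD=dev@D [dev=D main=C]
After op 7 (checkout): HEAD=main@C [dev=D main=C]

Answer: A B C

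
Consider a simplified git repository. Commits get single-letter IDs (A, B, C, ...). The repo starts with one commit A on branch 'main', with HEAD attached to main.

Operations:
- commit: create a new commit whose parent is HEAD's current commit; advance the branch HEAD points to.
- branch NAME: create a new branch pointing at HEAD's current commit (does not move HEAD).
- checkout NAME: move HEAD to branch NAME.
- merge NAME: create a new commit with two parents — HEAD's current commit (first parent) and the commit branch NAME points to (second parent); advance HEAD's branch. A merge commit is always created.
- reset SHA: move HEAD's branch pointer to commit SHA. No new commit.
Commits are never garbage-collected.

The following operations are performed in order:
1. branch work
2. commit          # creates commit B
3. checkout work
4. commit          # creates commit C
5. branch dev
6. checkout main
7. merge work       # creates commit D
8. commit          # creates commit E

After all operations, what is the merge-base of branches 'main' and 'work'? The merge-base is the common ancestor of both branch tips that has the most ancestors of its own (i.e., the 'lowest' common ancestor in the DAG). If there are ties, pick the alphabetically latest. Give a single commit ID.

After op 1 (branch): HEAD=main@A [main=A work=A]
After op 2 (commit): HEAD=main@B [main=B work=A]
After op 3 (checkout): HEAD=work@A [main=B work=A]
After op 4 (commit): HEAD=work@C [main=B work=C]
After op 5 (branch): HEAD=work@C [dev=C main=B work=C]
After op 6 (checkout): HEAD=main@B [dev=C main=B work=C]
After op 7 (merge): HEAD=main@D [dev=C main=D work=C]
After op 8 (commit): HEAD=main@E [dev=C main=E work=C]
ancestors(main=E): ['A', 'B', 'C', 'D', 'E']
ancestors(work=C): ['A', 'C']
common: ['A', 'C']

Answer: C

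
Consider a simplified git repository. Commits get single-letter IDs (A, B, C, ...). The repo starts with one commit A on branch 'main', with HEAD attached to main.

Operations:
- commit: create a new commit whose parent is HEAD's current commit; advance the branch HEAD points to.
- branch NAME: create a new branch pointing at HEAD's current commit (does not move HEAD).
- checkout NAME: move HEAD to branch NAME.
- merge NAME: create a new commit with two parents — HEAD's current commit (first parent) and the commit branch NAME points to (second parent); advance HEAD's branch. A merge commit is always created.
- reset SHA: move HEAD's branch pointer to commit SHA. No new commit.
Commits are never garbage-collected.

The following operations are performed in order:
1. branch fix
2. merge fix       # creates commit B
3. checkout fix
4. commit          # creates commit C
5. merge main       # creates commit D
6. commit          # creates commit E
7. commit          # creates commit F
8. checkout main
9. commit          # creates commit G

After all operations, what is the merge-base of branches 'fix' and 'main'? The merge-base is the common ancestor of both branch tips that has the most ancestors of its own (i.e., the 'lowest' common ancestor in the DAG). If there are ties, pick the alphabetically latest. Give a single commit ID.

After op 1 (branch): HEAD=main@A [fix=A main=A]
After op 2 (merge): HEAD=main@B [fix=A main=B]
After op 3 (checkout): HEAD=fix@A [fix=A main=B]
After op 4 (commit): HEAD=fix@C [fix=C main=B]
After op 5 (merge): HEAD=fix@D [fix=D main=B]
After op 6 (commit): HEAD=fix@E [fix=E main=B]
After op 7 (commit): HEAD=fix@F [fix=F main=B]
After op 8 (checkout): HEAD=main@B [fix=F main=B]
After op 9 (commit): HEAD=main@G [fix=F main=G]
ancestors(fix=F): ['A', 'B', 'C', 'D', 'E', 'F']
ancestors(main=G): ['A', 'B', 'G']
common: ['A', 'B']

Answer: B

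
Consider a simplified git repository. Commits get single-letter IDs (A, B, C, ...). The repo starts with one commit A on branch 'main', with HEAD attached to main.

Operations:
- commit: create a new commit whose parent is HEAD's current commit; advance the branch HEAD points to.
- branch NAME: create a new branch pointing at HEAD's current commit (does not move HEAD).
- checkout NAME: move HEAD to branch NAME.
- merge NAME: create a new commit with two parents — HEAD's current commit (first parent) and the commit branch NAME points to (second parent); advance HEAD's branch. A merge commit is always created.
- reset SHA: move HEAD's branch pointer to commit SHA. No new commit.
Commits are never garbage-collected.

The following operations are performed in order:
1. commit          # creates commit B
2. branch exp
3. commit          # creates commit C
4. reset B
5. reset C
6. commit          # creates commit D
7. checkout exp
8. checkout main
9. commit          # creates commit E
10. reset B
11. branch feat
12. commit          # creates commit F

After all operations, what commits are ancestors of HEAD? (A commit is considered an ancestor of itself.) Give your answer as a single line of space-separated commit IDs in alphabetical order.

After op 1 (commit): HEAD=main@B [main=B]
After op 2 (branch): HEAD=main@B [exp=B main=B]
After op 3 (commit): HEAD=main@C [exp=B main=C]
After op 4 (reset): HEAD=main@B [exp=B main=B]
After op 5 (reset): HEAD=main@C [exp=B main=C]
After op 6 (commit): HEAD=main@D [exp=B main=D]
After op 7 (checkout): HEAD=exp@B [exp=B main=D]
After op 8 (checkout): HEAD=main@D [exp=B main=D]
After op 9 (commit): HEAD=main@E [exp=B main=E]
After op 10 (reset): HEAD=main@B [exp=B main=B]
After op 11 (branch): HEAD=main@B [exp=B feat=B main=B]
After op 12 (commit): HEAD=main@F [exp=B feat=B main=F]

Answer: A B F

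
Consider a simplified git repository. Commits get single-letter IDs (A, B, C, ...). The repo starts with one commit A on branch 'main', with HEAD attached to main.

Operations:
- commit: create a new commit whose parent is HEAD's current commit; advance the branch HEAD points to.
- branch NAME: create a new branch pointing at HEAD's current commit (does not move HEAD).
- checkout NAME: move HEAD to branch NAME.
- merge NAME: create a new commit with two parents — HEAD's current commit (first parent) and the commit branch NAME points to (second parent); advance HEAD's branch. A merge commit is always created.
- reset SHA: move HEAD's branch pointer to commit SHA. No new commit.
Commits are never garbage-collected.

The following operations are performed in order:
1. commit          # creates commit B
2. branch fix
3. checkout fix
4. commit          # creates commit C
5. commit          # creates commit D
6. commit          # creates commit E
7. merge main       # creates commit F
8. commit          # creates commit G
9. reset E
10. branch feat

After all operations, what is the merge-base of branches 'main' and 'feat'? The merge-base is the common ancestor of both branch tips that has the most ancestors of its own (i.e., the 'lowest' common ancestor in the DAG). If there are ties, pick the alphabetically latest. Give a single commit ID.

After op 1 (commit): HEAD=main@B [main=B]
After op 2 (branch): HEAD=main@B [fix=B main=B]
After op 3 (checkout): HEAD=fix@B [fix=B main=B]
After op 4 (commit): HEAD=fix@C [fix=C main=B]
After op 5 (commit): HEAD=fix@D [fix=D main=B]
After op 6 (commit): HEAD=fix@E [fix=E main=B]
After op 7 (merge): HEAD=fix@F [fix=F main=B]
After op 8 (commit): HEAD=fix@G [fix=G main=B]
After op 9 (reset): HEAD=fix@E [fix=E main=B]
After op 10 (branch): HEAD=fix@E [feat=E fix=E main=B]
ancestors(main=B): ['A', 'B']
ancestors(feat=E): ['A', 'B', 'C', 'D', 'E']
common: ['A', 'B']

Answer: B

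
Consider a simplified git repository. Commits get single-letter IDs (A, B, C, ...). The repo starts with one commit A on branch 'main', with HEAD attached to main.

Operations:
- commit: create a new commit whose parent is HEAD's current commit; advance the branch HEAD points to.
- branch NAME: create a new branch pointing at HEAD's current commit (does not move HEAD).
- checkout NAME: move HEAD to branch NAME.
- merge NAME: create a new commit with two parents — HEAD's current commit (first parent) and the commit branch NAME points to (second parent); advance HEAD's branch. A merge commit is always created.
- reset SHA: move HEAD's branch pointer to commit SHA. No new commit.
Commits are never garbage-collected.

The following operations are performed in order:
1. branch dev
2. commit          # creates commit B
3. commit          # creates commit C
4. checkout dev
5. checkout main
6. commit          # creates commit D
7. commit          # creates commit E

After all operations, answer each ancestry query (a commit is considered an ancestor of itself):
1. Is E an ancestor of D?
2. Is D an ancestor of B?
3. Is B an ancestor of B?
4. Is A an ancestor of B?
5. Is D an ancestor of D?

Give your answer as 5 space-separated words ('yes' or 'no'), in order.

Answer: no no yes yes yes

Derivation:
After op 1 (branch): HEAD=main@A [dev=A main=A]
After op 2 (commit): HEAD=main@B [dev=A main=B]
After op 3 (commit): HEAD=main@C [dev=A main=C]
After op 4 (checkout): HEAD=dev@A [dev=A main=C]
After op 5 (checkout): HEAD=main@C [dev=A main=C]
After op 6 (commit): HEAD=main@D [dev=A main=D]
After op 7 (commit): HEAD=main@E [dev=A main=E]
ancestors(D) = {A,B,C,D}; E in? no
ancestors(B) = {A,B}; D in? no
ancestors(B) = {A,B}; B in? yes
ancestors(B) = {A,B}; A in? yes
ancestors(D) = {A,B,C,D}; D in? yes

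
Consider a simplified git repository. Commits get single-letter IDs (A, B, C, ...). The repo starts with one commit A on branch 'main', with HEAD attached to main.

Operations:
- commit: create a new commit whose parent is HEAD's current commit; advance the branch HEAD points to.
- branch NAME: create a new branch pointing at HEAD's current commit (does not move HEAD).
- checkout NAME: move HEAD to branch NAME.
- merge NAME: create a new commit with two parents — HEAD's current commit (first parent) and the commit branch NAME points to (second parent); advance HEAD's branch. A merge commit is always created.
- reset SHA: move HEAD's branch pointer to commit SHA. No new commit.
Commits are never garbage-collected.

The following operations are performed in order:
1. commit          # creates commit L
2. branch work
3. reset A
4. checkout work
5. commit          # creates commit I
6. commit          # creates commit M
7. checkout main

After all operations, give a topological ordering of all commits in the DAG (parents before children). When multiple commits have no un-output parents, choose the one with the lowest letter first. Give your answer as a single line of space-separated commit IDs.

Answer: A L I M

Derivation:
After op 1 (commit): HEAD=main@L [main=L]
After op 2 (branch): HEAD=main@L [main=L work=L]
After op 3 (reset): HEAD=main@A [main=A work=L]
After op 4 (checkout): HEAD=work@L [main=A work=L]
After op 5 (commit): HEAD=work@I [main=A work=I]
After op 6 (commit): HEAD=work@M [main=A work=M]
After op 7 (checkout): HEAD=main@A [main=A work=M]
commit A: parents=[]
commit I: parents=['L']
commit L: parents=['A']
commit M: parents=['I']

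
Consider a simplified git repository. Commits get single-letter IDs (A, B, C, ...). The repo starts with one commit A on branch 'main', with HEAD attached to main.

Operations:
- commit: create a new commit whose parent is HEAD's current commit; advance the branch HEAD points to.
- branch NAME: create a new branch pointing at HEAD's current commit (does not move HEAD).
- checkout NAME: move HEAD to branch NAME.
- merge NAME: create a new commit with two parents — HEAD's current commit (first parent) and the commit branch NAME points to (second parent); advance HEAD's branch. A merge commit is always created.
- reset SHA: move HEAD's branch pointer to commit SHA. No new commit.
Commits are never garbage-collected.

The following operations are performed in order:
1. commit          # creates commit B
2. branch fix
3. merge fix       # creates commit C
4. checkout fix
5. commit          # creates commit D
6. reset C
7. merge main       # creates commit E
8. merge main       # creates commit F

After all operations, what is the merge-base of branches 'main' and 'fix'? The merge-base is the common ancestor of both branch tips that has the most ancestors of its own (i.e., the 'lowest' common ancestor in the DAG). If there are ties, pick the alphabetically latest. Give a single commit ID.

Answer: C

Derivation:
After op 1 (commit): HEAD=main@B [main=B]
After op 2 (branch): HEAD=main@B [fix=B main=B]
After op 3 (merge): HEAD=main@C [fix=B main=C]
After op 4 (checkout): HEAD=fix@B [fix=B main=C]
After op 5 (commit): HEAD=fix@D [fix=D main=C]
After op 6 (reset): HEAD=fix@C [fix=C main=C]
After op 7 (merge): HEAD=fix@E [fix=E main=C]
After op 8 (merge): HEAD=fix@F [fix=F main=C]
ancestors(main=C): ['A', 'B', 'C']
ancestors(fix=F): ['A', 'B', 'C', 'E', 'F']
common: ['A', 'B', 'C']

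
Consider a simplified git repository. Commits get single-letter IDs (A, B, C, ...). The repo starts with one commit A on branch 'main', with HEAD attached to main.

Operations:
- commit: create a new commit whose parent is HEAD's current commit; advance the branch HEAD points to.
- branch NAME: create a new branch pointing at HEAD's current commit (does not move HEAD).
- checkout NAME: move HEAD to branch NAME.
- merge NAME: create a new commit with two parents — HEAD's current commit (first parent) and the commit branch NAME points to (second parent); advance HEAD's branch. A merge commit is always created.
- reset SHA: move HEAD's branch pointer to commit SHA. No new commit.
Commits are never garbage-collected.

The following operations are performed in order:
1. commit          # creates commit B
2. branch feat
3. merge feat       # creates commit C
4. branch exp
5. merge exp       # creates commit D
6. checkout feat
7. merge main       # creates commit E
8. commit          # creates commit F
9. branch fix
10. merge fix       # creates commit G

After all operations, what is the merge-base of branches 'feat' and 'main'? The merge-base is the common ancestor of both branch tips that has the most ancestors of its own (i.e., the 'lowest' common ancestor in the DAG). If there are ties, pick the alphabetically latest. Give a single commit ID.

After op 1 (commit): HEAD=main@B [main=B]
After op 2 (branch): HEAD=main@B [feat=B main=B]
After op 3 (merge): HEAD=main@C [feat=B main=C]
After op 4 (branch): HEAD=main@C [exp=C feat=B main=C]
After op 5 (merge): HEAD=main@D [exp=C feat=B main=D]
After op 6 (checkout): HEAD=feat@B [exp=C feat=B main=D]
After op 7 (merge): HEAD=feat@E [exp=C feat=E main=D]
After op 8 (commit): HEAD=feat@F [exp=C feat=F main=D]
After op 9 (branch): HEAD=feat@F [exp=C feat=F fix=F main=D]
After op 10 (merge): HEAD=feat@G [exp=C feat=G fix=F main=D]
ancestors(feat=G): ['A', 'B', 'C', 'D', 'E', 'F', 'G']
ancestors(main=D): ['A', 'B', 'C', 'D']
common: ['A', 'B', 'C', 'D']

Answer: D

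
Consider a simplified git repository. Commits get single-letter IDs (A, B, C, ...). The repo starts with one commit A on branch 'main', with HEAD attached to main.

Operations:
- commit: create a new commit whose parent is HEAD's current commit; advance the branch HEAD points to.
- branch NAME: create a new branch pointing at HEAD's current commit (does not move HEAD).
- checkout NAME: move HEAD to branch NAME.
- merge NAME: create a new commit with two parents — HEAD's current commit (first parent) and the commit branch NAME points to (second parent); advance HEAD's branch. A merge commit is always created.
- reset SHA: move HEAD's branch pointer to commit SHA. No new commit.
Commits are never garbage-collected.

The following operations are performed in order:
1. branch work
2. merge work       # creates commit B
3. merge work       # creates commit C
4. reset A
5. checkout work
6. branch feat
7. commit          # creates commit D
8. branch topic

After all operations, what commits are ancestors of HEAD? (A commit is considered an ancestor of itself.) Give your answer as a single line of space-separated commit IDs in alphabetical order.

Answer: A D

Derivation:
After op 1 (branch): HEAD=main@A [main=A work=A]
After op 2 (merge): HEAD=main@B [main=B work=A]
After op 3 (merge): HEAD=main@C [main=C work=A]
After op 4 (reset): HEAD=main@A [main=A work=A]
After op 5 (checkout): HEAD=work@A [main=A work=A]
After op 6 (branch): HEAD=work@A [feat=A main=A work=A]
After op 7 (commit): HEAD=work@D [feat=A main=A work=D]
After op 8 (branch): HEAD=work@D [feat=A main=A topic=D work=D]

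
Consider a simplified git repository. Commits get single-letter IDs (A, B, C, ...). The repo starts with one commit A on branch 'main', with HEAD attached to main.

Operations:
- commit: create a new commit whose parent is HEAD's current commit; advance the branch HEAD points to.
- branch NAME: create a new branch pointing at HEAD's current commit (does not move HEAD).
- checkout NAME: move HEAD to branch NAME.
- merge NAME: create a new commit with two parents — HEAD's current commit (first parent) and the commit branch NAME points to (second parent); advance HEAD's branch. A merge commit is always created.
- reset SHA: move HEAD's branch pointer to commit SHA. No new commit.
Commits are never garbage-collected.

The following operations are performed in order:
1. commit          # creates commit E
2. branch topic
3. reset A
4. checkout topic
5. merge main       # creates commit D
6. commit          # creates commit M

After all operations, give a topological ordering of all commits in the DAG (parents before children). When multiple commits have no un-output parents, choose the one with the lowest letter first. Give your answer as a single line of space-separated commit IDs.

After op 1 (commit): HEAD=main@E [main=E]
After op 2 (branch): HEAD=main@E [main=E topic=E]
After op 3 (reset): HEAD=main@A [main=A topic=E]
After op 4 (checkout): HEAD=topic@E [main=A topic=E]
After op 5 (merge): HEAD=topic@D [main=A topic=D]
After op 6 (commit): HEAD=topic@M [main=A topic=M]
commit A: parents=[]
commit D: parents=['E', 'A']
commit E: parents=['A']
commit M: parents=['D']

Answer: A E D M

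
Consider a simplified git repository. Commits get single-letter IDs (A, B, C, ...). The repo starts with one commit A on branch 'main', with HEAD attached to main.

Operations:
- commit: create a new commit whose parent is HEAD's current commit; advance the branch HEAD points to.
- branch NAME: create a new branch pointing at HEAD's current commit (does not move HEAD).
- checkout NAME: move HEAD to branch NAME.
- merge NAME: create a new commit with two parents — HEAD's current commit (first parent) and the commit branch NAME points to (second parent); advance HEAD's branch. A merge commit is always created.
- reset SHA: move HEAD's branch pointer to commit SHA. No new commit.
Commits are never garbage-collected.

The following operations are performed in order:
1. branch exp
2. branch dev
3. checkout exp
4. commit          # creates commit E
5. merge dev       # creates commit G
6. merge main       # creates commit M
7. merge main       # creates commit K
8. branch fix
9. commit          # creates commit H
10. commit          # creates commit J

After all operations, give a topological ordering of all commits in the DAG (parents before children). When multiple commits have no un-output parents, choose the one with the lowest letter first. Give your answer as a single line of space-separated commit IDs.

Answer: A E G M K H J

Derivation:
After op 1 (branch): HEAD=main@A [exp=A main=A]
After op 2 (branch): HEAD=main@A [dev=A exp=A main=A]
After op 3 (checkout): HEAD=exp@A [dev=A exp=A main=A]
After op 4 (commit): HEAD=exp@E [dev=A exp=E main=A]
After op 5 (merge): HEAD=exp@G [dev=A exp=G main=A]
After op 6 (merge): HEAD=exp@M [dev=A exp=M main=A]
After op 7 (merge): HEAD=exp@K [dev=A exp=K main=A]
After op 8 (branch): HEAD=exp@K [dev=A exp=K fix=K main=A]
After op 9 (commit): HEAD=exp@H [dev=A exp=H fix=K main=A]
After op 10 (commit): HEAD=exp@J [dev=A exp=J fix=K main=A]
commit A: parents=[]
commit E: parents=['A']
commit G: parents=['E', 'A']
commit H: parents=['K']
commit J: parents=['H']
commit K: parents=['M', 'A']
commit M: parents=['G', 'A']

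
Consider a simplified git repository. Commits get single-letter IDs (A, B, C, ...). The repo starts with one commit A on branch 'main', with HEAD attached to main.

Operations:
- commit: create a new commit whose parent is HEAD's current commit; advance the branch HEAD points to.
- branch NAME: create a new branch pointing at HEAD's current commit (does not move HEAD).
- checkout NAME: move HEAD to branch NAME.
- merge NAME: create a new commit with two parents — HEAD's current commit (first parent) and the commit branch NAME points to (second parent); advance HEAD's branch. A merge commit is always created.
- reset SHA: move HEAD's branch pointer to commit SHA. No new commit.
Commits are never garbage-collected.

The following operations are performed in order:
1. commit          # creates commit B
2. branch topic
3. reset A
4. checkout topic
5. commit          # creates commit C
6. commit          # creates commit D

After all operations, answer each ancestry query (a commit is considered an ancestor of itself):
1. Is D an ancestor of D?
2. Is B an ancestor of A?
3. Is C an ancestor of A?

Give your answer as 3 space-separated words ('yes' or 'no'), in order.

After op 1 (commit): HEAD=main@B [main=B]
After op 2 (branch): HEAD=main@B [main=B topic=B]
After op 3 (reset): HEAD=main@A [main=A topic=B]
After op 4 (checkout): HEAD=topic@B [main=A topic=B]
After op 5 (commit): HEAD=topic@C [main=A topic=C]
After op 6 (commit): HEAD=topic@D [main=A topic=D]
ancestors(D) = {A,B,C,D}; D in? yes
ancestors(A) = {A}; B in? no
ancestors(A) = {A}; C in? no

Answer: yes no no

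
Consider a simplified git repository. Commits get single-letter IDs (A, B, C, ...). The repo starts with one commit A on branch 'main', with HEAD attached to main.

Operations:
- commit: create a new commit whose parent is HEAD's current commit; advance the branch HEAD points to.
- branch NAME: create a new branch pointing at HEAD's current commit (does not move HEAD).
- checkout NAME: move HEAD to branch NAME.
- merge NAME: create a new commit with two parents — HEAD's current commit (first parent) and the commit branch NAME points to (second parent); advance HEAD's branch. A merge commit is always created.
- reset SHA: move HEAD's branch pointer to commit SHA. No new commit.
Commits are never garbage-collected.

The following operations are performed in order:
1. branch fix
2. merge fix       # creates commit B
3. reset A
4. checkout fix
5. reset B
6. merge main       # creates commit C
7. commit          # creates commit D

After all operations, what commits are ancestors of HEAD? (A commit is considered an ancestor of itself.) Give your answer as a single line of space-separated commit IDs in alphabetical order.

Answer: A B C D

Derivation:
After op 1 (branch): HEAD=main@A [fix=A main=A]
After op 2 (merge): HEAD=main@B [fix=A main=B]
After op 3 (reset): HEAD=main@A [fix=A main=A]
After op 4 (checkout): HEAD=fix@A [fix=A main=A]
After op 5 (reset): HEAD=fix@B [fix=B main=A]
After op 6 (merge): HEAD=fix@C [fix=C main=A]
After op 7 (commit): HEAD=fix@D [fix=D main=A]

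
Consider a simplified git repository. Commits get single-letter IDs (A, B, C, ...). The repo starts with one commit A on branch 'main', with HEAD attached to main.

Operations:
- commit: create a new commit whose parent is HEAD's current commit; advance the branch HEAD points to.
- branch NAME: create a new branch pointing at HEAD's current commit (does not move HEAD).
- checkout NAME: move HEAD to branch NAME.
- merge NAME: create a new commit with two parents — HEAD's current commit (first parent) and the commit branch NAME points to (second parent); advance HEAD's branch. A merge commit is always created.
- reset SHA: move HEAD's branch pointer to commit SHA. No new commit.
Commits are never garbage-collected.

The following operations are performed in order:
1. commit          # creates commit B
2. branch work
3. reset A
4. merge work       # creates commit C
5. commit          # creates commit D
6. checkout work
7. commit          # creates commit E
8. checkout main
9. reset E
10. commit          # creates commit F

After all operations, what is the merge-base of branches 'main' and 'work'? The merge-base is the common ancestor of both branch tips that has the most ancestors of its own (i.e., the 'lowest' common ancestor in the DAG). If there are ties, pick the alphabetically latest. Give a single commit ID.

Answer: E

Derivation:
After op 1 (commit): HEAD=main@B [main=B]
After op 2 (branch): HEAD=main@B [main=B work=B]
After op 3 (reset): HEAD=main@A [main=A work=B]
After op 4 (merge): HEAD=main@C [main=C work=B]
After op 5 (commit): HEAD=main@D [main=D work=B]
After op 6 (checkout): HEAD=work@B [main=D work=B]
After op 7 (commit): HEAD=work@E [main=D work=E]
After op 8 (checkout): HEAD=main@D [main=D work=E]
After op 9 (reset): HEAD=main@E [main=E work=E]
After op 10 (commit): HEAD=main@F [main=F work=E]
ancestors(main=F): ['A', 'B', 'E', 'F']
ancestors(work=E): ['A', 'B', 'E']
common: ['A', 'B', 'E']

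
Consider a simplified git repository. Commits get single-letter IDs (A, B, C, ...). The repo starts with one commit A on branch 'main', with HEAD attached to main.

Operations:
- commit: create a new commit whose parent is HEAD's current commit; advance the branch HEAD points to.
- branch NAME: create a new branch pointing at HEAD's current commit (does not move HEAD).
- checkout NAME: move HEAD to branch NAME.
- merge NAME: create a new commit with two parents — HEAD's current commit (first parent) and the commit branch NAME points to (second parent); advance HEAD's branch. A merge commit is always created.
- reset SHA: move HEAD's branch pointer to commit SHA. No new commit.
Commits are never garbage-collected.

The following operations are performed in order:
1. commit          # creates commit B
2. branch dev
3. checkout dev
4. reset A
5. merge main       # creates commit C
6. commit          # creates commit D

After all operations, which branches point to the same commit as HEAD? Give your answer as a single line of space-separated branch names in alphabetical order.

After op 1 (commit): HEAD=main@B [main=B]
After op 2 (branch): HEAD=main@B [dev=B main=B]
After op 3 (checkout): HEAD=dev@B [dev=B main=B]
After op 4 (reset): HEAD=dev@A [dev=A main=B]
After op 5 (merge): HEAD=dev@C [dev=C main=B]
After op 6 (commit): HEAD=dev@D [dev=D main=B]

Answer: dev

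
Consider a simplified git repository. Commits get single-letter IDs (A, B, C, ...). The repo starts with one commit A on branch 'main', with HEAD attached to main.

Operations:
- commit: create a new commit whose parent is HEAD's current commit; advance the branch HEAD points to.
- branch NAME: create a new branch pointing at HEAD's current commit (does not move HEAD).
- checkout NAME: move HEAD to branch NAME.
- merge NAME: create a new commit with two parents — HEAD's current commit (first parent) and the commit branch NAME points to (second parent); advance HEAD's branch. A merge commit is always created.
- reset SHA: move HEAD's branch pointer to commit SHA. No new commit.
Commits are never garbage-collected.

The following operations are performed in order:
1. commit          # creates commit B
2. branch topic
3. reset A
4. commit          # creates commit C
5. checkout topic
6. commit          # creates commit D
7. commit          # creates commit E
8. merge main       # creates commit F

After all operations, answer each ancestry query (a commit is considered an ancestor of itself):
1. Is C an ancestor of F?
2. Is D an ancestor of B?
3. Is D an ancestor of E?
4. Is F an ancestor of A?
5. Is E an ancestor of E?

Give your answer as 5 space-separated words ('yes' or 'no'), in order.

After op 1 (commit): HEAD=main@B [main=B]
After op 2 (branch): HEAD=main@B [main=B topic=B]
After op 3 (reset): HEAD=main@A [main=A topic=B]
After op 4 (commit): HEAD=main@C [main=C topic=B]
After op 5 (checkout): HEAD=topic@B [main=C topic=B]
After op 6 (commit): HEAD=topic@D [main=C topic=D]
After op 7 (commit): HEAD=topic@E [main=C topic=E]
After op 8 (merge): HEAD=topic@F [main=C topic=F]
ancestors(F) = {A,B,C,D,E,F}; C in? yes
ancestors(B) = {A,B}; D in? no
ancestors(E) = {A,B,D,E}; D in? yes
ancestors(A) = {A}; F in? no
ancestors(E) = {A,B,D,E}; E in? yes

Answer: yes no yes no yes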